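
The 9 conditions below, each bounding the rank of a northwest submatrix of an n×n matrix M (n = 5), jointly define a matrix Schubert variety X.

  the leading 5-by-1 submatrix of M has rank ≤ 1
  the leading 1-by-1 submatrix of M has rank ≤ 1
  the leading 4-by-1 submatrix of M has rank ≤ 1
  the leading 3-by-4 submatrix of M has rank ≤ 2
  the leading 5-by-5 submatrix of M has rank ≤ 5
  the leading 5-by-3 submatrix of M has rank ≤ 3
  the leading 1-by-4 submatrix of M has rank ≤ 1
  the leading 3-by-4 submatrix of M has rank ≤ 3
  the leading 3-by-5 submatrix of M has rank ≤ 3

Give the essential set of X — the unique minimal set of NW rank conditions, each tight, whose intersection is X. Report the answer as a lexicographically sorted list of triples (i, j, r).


Recovering R(i,j) via the rank-extension bound from the 9 conditions:

  i=1: 1 | 1 | 1 | 1 | 1
  i=2: 1 | 2 | 2 | 2 | 2
  i=3: 1 | 2 | 2 | 2 | 3
  i=4: 1 | 2 | 3 | 3 | 4
  i=5: 1 | 2 | 3 | 4 | 5

the unique w with this rank table is (1, 2, 5, 3, 4).

Rothe diagram D(w) (2 cells), 1 SE-corner (essential condition):

[(3, 4, 2)]


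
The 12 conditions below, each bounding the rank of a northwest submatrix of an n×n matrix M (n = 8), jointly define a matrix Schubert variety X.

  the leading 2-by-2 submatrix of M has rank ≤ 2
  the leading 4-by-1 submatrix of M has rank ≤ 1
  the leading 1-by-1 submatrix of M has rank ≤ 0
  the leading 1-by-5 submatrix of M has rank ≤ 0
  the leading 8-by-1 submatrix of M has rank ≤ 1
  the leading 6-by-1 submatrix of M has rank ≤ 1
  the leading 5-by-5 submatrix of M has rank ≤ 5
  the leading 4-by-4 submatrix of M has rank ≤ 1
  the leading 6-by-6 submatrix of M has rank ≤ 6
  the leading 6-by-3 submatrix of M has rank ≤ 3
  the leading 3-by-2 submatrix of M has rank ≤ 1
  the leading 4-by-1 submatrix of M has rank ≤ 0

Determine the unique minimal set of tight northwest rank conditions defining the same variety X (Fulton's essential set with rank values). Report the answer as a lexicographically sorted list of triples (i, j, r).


Rank table r_w(8×8) implied by the 12 constraints:

  row 1: 0 0 0 0 0 1 1 1
  row 2: 0 1 1 1 1 2 2 2
  row 3: 0 1 1 1 2 3 3 3
  row 4: 0 1 1 1 2 3 4 4
  row 5: 1 2 2 2 3 4 5 5
  row 6: 1 2 3 3 4 5 6 6
  row 7: 1 2 3 4 5 6 7 7
  row 8: 1 2 3 4 5 6 7 8

the unique w with this rank table is (6, 2, 5, 7, 1, 3, 4, 8).

3 SE-corners of the 12-cell Rothe diagram give Ess(w):

[(1, 5, 0), (4, 1, 0), (4, 4, 1)]


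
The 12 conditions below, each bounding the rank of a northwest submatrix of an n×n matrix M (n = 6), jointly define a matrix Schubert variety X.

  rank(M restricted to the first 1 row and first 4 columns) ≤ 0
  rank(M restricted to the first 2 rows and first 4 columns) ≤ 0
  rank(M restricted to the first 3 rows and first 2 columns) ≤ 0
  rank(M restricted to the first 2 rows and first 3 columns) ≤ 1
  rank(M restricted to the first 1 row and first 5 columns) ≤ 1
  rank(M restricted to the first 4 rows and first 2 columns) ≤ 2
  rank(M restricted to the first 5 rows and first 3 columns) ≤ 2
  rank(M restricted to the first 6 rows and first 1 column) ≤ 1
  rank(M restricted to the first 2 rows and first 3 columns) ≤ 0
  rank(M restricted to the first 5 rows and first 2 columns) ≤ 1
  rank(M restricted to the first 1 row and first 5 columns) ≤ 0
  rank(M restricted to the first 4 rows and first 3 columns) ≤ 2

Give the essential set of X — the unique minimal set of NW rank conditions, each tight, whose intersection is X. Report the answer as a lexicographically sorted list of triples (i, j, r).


Propagating the 12 rank bounds to every northwest block:

  R[1]: 0, 0, 0, 0, 0, 1
  R[2]: 0, 0, 0, 0, 1, 2
  R[3]: 0, 0, 1, 1, 2, 3
  R[4]: 1, 1, 2, 2, 3, 4
  R[5]: 1, 1, 2, 3, 4, 5
  R[6]: 1, 2, 3, 4, 5, 6

so w = (6, 5, 3, 1, 4, 2).

ℓ(w)=12; the 4 essential cells (i,j,r):

[(1, 5, 0), (2, 4, 0), (3, 2, 0), (5, 2, 1)]


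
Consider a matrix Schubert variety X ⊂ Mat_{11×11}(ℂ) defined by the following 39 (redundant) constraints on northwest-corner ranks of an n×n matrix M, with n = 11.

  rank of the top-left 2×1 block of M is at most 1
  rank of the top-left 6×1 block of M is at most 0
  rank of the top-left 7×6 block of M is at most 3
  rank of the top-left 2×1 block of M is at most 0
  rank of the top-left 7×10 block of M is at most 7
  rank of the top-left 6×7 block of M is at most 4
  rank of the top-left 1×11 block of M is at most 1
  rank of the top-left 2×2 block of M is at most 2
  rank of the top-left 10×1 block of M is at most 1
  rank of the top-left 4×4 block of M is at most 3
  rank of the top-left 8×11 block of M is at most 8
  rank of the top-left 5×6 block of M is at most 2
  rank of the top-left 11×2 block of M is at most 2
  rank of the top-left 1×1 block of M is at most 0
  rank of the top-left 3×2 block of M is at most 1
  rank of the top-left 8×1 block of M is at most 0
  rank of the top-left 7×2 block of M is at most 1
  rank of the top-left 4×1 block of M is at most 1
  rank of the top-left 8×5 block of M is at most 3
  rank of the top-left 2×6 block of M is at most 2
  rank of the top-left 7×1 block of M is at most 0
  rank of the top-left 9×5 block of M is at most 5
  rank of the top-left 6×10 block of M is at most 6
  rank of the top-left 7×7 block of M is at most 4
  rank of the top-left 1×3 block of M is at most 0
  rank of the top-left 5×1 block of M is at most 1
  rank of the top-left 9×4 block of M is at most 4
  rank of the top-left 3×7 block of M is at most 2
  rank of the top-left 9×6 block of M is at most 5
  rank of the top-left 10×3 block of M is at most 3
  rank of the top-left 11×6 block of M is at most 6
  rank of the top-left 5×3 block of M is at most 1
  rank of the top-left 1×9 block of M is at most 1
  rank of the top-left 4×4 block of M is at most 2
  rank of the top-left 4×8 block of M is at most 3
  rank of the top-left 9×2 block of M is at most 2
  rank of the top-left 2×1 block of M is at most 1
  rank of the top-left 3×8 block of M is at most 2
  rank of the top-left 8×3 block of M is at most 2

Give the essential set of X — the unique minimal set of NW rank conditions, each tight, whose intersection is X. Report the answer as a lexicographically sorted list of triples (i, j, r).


Propagating the 39 rank bounds to every northwest block:

  i=1: 0 | 0 | 0 | 1 | 1 | 1 | 1 | 1 | 1 | 1 | 1
  i=2: 0 | 1 | 1 | 2 | 2 | 2 | 2 | 2 | 2 | 2 | 2
  i=3: 0 | 1 | 1 | 2 | 2 | 2 | 2 | 2 | 3 | 3 | 3
  i=4: 0 | 1 | 1 | 2 | 2 | 2 | 3 | 3 | 4 | 4 | 4
  i=5: 0 | 1 | 1 | 2 | 2 | 2 | 3 | 4 | 5 | 5 | 5
  i=6: 0 | 1 | 2 | 3 | 3 | 3 | 4 | 5 | 6 | 6 | 6
  i=7: 0 | 1 | 2 | 3 | 3 | 3 | 4 | 5 | 6 | 7 | 7
  i=8: 0 | 1 | 2 | 3 | 3 | 4 | 5 | 6 | 7 | 8 | 8
  i=9: 1 | 2 | 3 | 4 | 4 | 5 | 6 | 7 | 8 | 9 | 9
  i=10: 1 | 2 | 3 | 4 | 5 | 6 | 7 | 8 | 9 | 10 | 10
  i=11: 1 | 2 | 3 | 4 | 5 | 6 | 7 | 8 | 9 | 10 | 11

so w = (4, 2, 9, 7, 8, 3, 10, 6, 1, 5, 11).

Fulton essential set (7 of the 24 Rothe cells):

[(1, 3, 0), (3, 8, 2), (5, 3, 1), (5, 6, 2), (7, 6, 3), (8, 1, 0), (8, 5, 3)]


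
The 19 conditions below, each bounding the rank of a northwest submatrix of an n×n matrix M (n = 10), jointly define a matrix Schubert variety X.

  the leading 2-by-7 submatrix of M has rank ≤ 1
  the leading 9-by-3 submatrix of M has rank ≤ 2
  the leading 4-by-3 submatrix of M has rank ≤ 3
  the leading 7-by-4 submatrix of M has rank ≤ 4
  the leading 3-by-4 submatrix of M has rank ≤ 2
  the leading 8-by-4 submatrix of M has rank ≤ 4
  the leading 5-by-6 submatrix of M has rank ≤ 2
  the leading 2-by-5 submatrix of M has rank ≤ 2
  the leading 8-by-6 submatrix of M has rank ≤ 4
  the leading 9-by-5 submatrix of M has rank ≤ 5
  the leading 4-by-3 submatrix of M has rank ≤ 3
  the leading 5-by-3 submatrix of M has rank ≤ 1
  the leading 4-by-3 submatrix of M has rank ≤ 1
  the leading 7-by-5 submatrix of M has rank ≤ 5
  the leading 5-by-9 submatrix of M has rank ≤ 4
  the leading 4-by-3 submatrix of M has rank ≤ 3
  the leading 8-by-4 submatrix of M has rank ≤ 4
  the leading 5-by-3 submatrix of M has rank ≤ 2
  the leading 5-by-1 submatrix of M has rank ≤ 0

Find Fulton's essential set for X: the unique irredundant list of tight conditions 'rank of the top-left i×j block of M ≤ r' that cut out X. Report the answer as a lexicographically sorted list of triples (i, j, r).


Reconstructing r_w from the 19 given conditions:

  row 1: 0  1  1  1  1  1  1  1  1  1
  row 2: 0  1  1  1  1  1  1  2  2  2
  row 3: 0  1  1  2  2  2  2  3  3  3
  row 4: 0  1  1  2  2  2  3  4  4  4
  row 5: 0  1  1  2  2  2  3  4  4  5
  row 6: 1  2  2  3  3  3  4  5  5  6
  row 7: 1  2  2  3  4  4  5  6  6  7
  row 8: 1  2  2  3  4  4  5  6  7  8
  row 9: 1  2  2  3  4  5  6  7  8  9
  row 10: 1  2  3  4  5  6  7  8  9  10

reading off 1-entries of Δ²R: w = (2, 8, 4, 7, 10, 1, 5, 9, 6, 3).

|D(w)|=22, |Ess(w)|=7:

[(2, 7, 1), (5, 1, 0), (5, 3, 1), (5, 6, 2), (5, 9, 4), (8, 6, 4), (9, 3, 2)]


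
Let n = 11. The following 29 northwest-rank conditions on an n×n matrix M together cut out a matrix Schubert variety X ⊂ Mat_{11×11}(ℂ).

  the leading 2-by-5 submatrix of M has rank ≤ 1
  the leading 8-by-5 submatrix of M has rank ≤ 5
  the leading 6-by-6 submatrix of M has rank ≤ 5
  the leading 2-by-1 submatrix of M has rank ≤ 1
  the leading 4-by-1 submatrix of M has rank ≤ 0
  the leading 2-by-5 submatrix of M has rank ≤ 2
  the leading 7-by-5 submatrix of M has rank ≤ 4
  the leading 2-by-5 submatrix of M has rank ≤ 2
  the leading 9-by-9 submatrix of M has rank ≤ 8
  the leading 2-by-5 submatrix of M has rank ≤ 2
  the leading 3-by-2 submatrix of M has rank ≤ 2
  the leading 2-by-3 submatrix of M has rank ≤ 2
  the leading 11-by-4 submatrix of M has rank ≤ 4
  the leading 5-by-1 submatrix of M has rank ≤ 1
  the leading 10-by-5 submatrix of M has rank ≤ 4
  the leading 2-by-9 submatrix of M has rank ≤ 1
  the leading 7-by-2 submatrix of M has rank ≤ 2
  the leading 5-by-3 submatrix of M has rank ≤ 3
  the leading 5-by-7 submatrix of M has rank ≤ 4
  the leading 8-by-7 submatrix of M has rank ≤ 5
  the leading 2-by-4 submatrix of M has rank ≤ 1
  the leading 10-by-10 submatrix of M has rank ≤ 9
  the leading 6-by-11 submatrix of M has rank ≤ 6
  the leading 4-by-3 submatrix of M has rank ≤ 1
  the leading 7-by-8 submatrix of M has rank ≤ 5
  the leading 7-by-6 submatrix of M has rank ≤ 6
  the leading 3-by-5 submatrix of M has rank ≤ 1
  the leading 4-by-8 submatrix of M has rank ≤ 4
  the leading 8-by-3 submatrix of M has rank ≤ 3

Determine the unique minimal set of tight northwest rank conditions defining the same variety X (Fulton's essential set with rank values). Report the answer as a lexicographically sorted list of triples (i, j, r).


Reconstructing r_w from the 29 given conditions:

  row 1: 0  1  1  1  1  1  1  1  1  1  1
  row 2: 0  1  1  1  1  1  1  1  1  2  2
  row 3: 0  1  1  1  1  2  2  2  2  3  3
  row 4: 0  1  1  2  2  3  3  3  3  4  4
  row 5: 1  2  2  3  3  4  4  4  4  5  5
  row 6: 1  2  3  4  4  5  5  5  5  6  6
  row 7: 1  2  3  4  4  5  5  5  6  7  7
  row 8: 1  2  3  4  4  5  5  6  7  8  8
  row 9: 1  2  3  4  4  5  6  7  8  9  9
  row 10: 1  2  3  4  4  5  6  7  8  9  10
  row 11: 1  2  3  4  5  6  7  8  9  10  11

so w = (2, 10, 6, 4, 1, 3, 9, 8, 7, 11, 5).

D(w) has 22 cells with 7 SE-corners; essential set:

[(2, 9, 1), (3, 5, 1), (4, 1, 0), (4, 3, 1), (7, 8, 5), (8, 7, 5), (10, 5, 4)]


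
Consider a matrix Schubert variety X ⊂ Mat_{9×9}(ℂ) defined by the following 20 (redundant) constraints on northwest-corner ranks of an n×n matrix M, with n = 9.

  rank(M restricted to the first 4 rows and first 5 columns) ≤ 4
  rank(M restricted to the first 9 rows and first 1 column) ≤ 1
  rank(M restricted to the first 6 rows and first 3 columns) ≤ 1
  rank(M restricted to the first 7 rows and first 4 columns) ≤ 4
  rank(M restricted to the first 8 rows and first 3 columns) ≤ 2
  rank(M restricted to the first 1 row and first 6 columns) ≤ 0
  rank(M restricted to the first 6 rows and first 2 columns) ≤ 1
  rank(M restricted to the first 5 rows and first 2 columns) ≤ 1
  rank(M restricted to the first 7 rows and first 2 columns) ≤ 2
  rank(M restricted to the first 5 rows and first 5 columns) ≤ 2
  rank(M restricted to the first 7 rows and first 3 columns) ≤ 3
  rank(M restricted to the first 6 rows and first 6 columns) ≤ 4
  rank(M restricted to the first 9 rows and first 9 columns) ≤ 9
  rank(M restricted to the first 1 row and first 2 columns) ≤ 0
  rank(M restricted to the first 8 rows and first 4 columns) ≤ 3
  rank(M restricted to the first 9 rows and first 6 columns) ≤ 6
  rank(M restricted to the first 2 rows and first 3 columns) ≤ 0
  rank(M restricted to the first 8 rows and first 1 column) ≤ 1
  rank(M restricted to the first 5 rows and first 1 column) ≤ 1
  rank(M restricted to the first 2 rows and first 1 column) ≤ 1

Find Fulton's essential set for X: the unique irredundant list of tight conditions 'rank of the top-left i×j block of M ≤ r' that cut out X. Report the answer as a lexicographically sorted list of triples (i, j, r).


Propagating the 20 rank bounds to every northwest block:

  0  0  0  0  0  0  1  1  1
  0  0  0  1  1  1  2  2  2
  1  1  1  2  2  2  3  3  3
  1  1  1  2  2  3  4  4  4
  1  1  1  2  2  3  4  5  5
  1  1  1  2  3  4  5  6  6
  1  2  2  3  4  5  6  7  7
  1  2  2  3  4  5  6  7  8
  1  2  3  4  5  6  7  8  9

giving w = (7, 4, 1, 6, 8, 5, 2, 9, 3) via Δ²R.

ℓ(w)=18; the 5 essential cells (i,j,r):

[(1, 6, 0), (2, 3, 0), (5, 5, 2), (6, 3, 1), (8, 3, 2)]


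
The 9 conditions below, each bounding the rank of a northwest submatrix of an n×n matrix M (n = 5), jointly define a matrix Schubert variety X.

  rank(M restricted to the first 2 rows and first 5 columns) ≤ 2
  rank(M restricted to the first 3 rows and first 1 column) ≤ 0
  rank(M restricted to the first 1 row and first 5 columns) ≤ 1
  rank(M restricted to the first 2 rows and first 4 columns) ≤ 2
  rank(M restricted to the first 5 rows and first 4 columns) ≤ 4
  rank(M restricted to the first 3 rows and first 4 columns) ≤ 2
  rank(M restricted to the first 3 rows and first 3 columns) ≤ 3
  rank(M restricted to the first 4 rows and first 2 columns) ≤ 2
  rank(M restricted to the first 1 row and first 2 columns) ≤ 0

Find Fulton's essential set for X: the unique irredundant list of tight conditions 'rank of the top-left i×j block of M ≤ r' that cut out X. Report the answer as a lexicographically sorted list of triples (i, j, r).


Rank table r_w(5×5) implied by the 9 constraints:

  i=1: 0, 0, 1, 1, 1
  i=2: 0, 1, 2, 2, 2
  i=3: 0, 1, 2, 2, 3
  i=4: 1, 2, 3, 3, 4
  i=5: 1, 2, 3, 4, 5

the unique w with this rank table is (3, 2, 5, 1, 4).

ℓ(w)=5; the 3 essential cells (i,j,r):

[(1, 2, 0), (3, 1, 0), (3, 4, 2)]


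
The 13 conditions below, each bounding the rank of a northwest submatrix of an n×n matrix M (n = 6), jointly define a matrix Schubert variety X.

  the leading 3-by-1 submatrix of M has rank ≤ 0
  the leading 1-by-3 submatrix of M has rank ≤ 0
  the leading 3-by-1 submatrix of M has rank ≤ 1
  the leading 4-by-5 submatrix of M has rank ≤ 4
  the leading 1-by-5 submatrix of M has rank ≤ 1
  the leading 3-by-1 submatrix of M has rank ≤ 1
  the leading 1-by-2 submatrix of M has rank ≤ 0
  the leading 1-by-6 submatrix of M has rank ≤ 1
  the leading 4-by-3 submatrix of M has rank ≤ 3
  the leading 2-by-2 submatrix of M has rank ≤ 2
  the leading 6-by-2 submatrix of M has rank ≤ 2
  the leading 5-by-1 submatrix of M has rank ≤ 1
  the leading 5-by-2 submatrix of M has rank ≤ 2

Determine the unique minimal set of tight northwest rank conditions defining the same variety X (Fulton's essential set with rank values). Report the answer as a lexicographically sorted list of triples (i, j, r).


Reconstructing r_w from the 13 given conditions:

  R[1]: 0 | 0 | 0 | 1 | 1 | 1
  R[2]: 0 | 1 | 1 | 2 | 2 | 2
  R[3]: 0 | 1 | 2 | 3 | 3 | 3
  R[4]: 1 | 2 | 3 | 4 | 4 | 4
  R[5]: 1 | 2 | 3 | 4 | 5 | 5
  R[6]: 1 | 2 | 3 | 4 | 5 | 6

giving w = (4, 2, 3, 1, 5, 6) via Δ²R.

Fulton essential set (2 of the 5 Rothe cells):

[(1, 3, 0), (3, 1, 0)]


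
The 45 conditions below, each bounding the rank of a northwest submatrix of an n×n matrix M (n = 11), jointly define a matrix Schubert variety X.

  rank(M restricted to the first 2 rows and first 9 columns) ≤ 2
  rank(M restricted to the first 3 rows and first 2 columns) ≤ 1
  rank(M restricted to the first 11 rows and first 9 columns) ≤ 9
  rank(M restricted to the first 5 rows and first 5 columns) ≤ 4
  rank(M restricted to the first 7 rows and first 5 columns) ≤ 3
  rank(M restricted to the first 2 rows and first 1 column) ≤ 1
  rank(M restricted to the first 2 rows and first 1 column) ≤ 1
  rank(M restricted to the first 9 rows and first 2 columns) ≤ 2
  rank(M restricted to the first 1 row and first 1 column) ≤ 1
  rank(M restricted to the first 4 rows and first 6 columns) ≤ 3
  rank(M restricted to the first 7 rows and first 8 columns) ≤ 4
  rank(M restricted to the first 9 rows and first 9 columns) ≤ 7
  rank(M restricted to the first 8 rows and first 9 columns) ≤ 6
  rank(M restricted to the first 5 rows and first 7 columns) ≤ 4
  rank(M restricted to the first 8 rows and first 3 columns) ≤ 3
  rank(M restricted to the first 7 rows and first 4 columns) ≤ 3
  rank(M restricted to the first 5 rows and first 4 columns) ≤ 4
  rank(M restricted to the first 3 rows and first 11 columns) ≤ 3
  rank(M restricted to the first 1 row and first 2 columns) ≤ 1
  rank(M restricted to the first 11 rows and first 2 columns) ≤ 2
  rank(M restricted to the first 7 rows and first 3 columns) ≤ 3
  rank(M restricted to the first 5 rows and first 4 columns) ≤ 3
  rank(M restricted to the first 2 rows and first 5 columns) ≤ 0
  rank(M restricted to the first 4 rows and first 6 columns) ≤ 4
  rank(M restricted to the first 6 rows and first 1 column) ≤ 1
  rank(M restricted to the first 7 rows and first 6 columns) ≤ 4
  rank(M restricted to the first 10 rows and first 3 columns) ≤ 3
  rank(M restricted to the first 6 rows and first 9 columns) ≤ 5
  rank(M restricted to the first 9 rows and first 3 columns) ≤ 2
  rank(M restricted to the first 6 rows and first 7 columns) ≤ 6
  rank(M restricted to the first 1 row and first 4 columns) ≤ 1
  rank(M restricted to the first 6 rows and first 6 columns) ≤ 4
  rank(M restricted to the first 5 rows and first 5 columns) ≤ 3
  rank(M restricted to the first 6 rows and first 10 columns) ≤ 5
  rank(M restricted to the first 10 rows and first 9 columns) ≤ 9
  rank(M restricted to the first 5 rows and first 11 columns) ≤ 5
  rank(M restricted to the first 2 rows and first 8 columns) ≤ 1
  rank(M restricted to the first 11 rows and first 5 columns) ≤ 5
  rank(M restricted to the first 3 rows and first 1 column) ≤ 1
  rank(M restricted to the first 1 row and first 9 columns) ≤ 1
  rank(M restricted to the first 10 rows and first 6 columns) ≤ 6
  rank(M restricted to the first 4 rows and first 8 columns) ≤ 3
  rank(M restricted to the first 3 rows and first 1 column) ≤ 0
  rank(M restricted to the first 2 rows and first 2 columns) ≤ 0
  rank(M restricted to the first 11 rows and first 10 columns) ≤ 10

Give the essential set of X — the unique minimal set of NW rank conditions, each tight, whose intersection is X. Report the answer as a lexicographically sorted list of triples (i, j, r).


Propagating the 45 rank bounds to every northwest block:

  R[1]: 0, 0, 0, 0, 0, 1, 1, 1, 1, 1, 1
  R[2]: 0, 0, 0, 0, 0, 1, 1, 1, 2, 2, 2
  R[3]: 0, 1, 1, 1, 1, 2, 2, 2, 3, 3, 3
  R[4]: 1, 2, 2, 2, 2, 3, 3, 3, 4, 4, 4
  R[5]: 1, 2, 2, 3, 3, 4, 4, 4, 5, 5, 5
  R[6]: 1, 2, 2, 3, 3, 4, 4, 4, 5, 5, 6
  R[7]: 1, 2, 2, 3, 3, 4, 4, 4, 5, 6, 7
  R[8]: 1, 2, 2, 3, 4, 5, 5, 5, 6, 7, 8
  R[9]: 1, 2, 2, 3, 4, 5, 6, 6, 7, 8, 9
  R[10]: 1, 2, 3, 4, 5, 6, 7, 7, 8, 9, 10
  R[11]: 1, 2, 3, 4, 5, 6, 7, 8, 9, 10, 11

so w = (6, 9, 2, 1, 4, 11, 10, 5, 7, 3, 8).

ℓ(w)=25; the 7 essential cells (i,j,r):

[(2, 5, 0), (2, 8, 1), (3, 1, 0), (6, 10, 5), (7, 5, 3), (7, 8, 4), (9, 3, 2)]


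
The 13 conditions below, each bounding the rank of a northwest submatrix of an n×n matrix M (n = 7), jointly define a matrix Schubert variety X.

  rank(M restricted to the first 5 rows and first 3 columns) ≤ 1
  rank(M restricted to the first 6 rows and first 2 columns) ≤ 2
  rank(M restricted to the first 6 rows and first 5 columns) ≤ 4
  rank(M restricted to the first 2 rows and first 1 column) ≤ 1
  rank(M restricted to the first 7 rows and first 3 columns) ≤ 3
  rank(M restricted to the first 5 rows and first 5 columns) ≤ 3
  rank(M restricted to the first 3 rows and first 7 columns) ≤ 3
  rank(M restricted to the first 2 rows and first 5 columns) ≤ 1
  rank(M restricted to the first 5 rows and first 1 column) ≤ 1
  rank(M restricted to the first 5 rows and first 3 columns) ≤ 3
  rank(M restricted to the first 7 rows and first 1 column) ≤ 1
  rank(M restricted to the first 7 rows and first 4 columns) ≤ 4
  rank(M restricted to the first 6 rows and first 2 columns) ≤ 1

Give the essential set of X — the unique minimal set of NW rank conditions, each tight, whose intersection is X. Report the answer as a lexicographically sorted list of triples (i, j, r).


Computing R[i][j] = min implied NW-rank bound (n=7, 13 conditions):

  i=1: 1, 1, 1, 1, 1, 1, 1
  i=2: 1, 1, 1, 1, 1, 2, 2
  i=3: 1, 1, 1, 2, 2, 3, 3
  i=4: 1, 1, 1, 2, 3, 4, 4
  i=5: 1, 1, 1, 2, 3, 4, 5
  i=6: 1, 1, 2, 3, 4, 5, 6
  i=7: 1, 2, 3, 4, 5, 6, 7

giving w = (1, 6, 4, 5, 7, 3, 2) via Δ²R.

Rothe diagram D(w) (11 cells), 3 SE-corners (essential conditions):

[(2, 5, 1), (5, 3, 1), (6, 2, 1)]


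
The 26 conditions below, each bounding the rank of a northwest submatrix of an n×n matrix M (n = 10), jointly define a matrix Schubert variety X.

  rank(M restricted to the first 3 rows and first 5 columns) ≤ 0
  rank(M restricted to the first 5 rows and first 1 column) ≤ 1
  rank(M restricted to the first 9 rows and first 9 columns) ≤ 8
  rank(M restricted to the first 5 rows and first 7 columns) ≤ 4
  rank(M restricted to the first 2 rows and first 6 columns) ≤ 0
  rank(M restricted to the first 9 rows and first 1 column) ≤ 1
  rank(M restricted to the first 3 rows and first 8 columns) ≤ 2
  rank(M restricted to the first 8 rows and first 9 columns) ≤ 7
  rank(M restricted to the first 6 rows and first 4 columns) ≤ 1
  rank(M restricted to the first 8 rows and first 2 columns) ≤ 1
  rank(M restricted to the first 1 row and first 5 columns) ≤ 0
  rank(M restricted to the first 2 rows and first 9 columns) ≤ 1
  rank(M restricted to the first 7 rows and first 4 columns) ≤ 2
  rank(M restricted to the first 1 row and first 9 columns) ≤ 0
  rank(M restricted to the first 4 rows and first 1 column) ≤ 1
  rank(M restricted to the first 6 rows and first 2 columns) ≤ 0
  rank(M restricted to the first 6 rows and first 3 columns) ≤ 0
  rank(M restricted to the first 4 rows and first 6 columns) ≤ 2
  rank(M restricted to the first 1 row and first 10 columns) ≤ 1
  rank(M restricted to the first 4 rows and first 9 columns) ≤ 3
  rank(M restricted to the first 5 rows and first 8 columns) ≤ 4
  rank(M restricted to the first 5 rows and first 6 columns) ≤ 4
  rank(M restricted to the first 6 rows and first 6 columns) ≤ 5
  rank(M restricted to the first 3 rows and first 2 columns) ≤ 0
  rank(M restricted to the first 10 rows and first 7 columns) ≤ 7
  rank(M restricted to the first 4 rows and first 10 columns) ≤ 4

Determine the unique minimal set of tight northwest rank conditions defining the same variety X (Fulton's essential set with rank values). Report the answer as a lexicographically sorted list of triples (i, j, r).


Propagating the 26 rank bounds to every northwest block:

  i=1: 0, 0, 0, 0, 0, 0, 0, 0, 0, 1
  i=2: 0, 0, 0, 0, 0, 0, 1, 1, 1, 2
  i=3: 0, 0, 0, 0, 0, 1, 2, 2, 2, 3
  i=4: 0, 0, 0, 1, 1, 2, 3, 3, 3, 4
  i=5: 0, 0, 0, 1, 2, 3, 4, 4, 4, 5
  i=6: 0, 0, 0, 1, 2, 3, 4, 5, 5, 6
  i=7: 1, 1, 1, 2, 3, 4, 5, 6, 6, 7
  i=8: 1, 1, 2, 3, 4, 5, 6, 7, 7, 8
  i=9: 1, 2, 3, 4, 5, 6, 7, 8, 8, 9
  i=10: 1, 2, 3, 4, 5, 6, 7, 8, 9, 10

reading off 1-entries of Δ²R: w = (10, 7, 6, 4, 5, 8, 1, 3, 2, 9).

Rothe diagram D(w) (30 cells), 5 SE-corners (essential conditions):

[(1, 9, 0), (2, 6, 0), (3, 5, 0), (6, 3, 0), (8, 2, 1)]


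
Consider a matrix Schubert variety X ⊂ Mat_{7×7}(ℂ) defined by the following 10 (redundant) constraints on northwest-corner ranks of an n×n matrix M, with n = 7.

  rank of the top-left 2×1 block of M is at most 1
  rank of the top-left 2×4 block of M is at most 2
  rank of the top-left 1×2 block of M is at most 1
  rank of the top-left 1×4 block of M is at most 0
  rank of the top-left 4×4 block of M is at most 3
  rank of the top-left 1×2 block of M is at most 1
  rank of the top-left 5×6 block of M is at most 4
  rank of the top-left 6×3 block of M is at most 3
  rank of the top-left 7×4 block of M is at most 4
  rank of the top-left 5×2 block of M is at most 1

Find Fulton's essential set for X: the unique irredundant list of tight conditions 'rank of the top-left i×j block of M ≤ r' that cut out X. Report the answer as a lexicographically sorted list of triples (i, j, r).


Recovering R(i,j) via the rank-extension bound from the 10 conditions:

  i=1: 0 0 0 0 1 1 1
  i=2: 1 1 1 1 2 2 2
  i=3: 1 1 2 2 3 3 3
  i=4: 1 1 2 3 4 4 4
  i=5: 1 1 2 3 4 4 5
  i=6: 1 2 3 4 5 5 6
  i=7: 1 2 3 4 5 6 7

hence w(1..7) = (5, 1, 3, 4, 7, 2, 6).

3 SE-corners of the 8-cell Rothe diagram give Ess(w):

[(1, 4, 0), (5, 2, 1), (5, 6, 4)]


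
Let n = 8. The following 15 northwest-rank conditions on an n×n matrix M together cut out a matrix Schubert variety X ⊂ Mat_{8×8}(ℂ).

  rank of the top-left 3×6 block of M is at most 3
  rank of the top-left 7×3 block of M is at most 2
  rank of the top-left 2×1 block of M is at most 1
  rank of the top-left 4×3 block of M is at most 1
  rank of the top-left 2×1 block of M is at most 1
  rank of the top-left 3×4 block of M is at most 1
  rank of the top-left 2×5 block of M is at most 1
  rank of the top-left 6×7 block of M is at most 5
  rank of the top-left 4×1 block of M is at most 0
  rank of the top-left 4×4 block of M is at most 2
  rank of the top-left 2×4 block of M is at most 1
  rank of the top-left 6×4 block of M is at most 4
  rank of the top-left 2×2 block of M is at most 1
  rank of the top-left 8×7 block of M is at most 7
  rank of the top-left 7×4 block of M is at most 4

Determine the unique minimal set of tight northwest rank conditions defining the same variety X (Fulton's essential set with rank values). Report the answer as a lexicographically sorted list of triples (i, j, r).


Propagating the 15 rank bounds to every northwest block:

  i=1: 0 1 1 1 1 1 1 1
  i=2: 0 1 1 1 1 2 2 2
  i=3: 0 1 1 1 2 3 3 3
  i=4: 0 1 1 2 3 4 4 4
  i=5: 1 2 2 3 4 5 5 5
  i=6: 1 2 2 3 4 5 5 6
  i=7: 1 2 2 3 4 5 6 7
  i=8: 1 2 3 4 5 6 7 8

so w = (2, 6, 5, 4, 1, 8, 7, 3).

Rothe diagram D(w) (13 cells), 6 SE-corners (essential conditions):

[(2, 5, 1), (3, 4, 1), (4, 1, 0), (4, 3, 1), (6, 7, 5), (7, 3, 2)]


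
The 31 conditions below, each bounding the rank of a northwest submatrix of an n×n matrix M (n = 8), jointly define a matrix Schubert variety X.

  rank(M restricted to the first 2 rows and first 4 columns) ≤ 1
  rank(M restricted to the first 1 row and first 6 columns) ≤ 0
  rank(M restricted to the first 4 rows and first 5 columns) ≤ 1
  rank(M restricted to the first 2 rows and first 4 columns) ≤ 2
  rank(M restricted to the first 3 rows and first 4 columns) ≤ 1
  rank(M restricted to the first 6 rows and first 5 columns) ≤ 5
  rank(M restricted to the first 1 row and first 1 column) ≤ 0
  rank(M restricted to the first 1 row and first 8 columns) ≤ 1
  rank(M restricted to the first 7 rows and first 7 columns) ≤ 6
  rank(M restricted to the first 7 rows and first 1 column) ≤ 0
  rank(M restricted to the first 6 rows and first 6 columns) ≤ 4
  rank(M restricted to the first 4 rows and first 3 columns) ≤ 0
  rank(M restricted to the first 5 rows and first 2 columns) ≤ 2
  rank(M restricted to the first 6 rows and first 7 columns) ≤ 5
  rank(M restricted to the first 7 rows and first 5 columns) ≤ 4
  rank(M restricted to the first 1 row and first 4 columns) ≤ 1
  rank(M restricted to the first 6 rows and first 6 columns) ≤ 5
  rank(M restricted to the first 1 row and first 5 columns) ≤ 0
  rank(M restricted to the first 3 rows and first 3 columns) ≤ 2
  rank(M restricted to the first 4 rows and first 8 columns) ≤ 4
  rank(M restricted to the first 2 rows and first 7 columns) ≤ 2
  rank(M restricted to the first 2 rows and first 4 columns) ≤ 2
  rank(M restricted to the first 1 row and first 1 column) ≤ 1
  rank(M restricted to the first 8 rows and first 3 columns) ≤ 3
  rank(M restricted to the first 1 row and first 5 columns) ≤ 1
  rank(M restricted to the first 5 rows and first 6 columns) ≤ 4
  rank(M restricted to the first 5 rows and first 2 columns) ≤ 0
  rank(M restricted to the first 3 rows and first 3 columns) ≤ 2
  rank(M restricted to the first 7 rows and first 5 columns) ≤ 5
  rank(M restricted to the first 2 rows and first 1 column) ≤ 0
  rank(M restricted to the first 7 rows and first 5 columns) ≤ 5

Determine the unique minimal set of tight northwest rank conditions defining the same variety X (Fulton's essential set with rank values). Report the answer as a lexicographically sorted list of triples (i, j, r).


Computing R[i][j] = min implied NW-rank bound (n=8, 31 conditions):

  R[1]: 0  0  0  0  0  0  1  1
  R[2]: 0  0  0  1  1  1  2  2
  R[3]: 0  0  0  1  1  2  3  3
  R[4]: 0  0  0  1  1  2  3  4
  R[5]: 0  0  1  2  2  3  4  5
  R[6]: 0  1  2  3  3  4  5  6
  R[7]: 0  1  2  3  4  5  6  7
  R[8]: 1  2  3  4  5  6  7  8

reading off 1-entries of Δ²R: w = (7, 4, 6, 8, 3, 2, 5, 1).

|D(w)|=21, |Ess(w)|=5:

[(1, 6, 0), (4, 3, 0), (4, 5, 1), (5, 2, 0), (7, 1, 0)]


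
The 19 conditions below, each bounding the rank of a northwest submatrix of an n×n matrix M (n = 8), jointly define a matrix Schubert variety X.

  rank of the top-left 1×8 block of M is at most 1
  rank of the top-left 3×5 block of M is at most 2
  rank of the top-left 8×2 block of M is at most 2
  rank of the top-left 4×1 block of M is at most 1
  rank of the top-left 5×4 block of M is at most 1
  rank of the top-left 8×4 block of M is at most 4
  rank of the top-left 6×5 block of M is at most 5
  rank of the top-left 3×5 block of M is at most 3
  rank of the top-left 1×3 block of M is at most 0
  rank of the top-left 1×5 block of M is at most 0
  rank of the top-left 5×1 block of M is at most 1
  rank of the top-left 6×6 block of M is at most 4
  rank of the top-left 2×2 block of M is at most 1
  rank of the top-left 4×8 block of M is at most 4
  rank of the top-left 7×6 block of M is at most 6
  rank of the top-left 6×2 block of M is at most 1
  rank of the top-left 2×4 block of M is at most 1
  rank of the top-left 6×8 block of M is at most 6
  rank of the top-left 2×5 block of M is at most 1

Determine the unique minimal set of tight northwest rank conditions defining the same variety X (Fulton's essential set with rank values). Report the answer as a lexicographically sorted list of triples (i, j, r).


Propagating the 19 rank bounds to every northwest block:

  R[1]: 0 | 0 | 0 | 0 | 0 | 1 | 1 | 1
  R[2]: 1 | 1 | 1 | 1 | 1 | 2 | 2 | 2
  R[3]: 1 | 1 | 1 | 1 | 2 | 3 | 3 | 3
  R[4]: 1 | 1 | 1 | 1 | 2 | 3 | 4 | 4
  R[5]: 1 | 1 | 1 | 1 | 2 | 3 | 4 | 5
  R[6]: 1 | 1 | 2 | 2 | 3 | 4 | 5 | 6
  R[7]: 1 | 2 | 3 | 3 | 4 | 5 | 6 | 7
  R[8]: 1 | 2 | 3 | 4 | 5 | 6 | 7 | 8

the unique w with this rank table is (6, 1, 5, 7, 8, 3, 2, 4).

3 SE-corners of the 15-cell Rothe diagram give Ess(w):

[(1, 5, 0), (5, 4, 1), (6, 2, 1)]


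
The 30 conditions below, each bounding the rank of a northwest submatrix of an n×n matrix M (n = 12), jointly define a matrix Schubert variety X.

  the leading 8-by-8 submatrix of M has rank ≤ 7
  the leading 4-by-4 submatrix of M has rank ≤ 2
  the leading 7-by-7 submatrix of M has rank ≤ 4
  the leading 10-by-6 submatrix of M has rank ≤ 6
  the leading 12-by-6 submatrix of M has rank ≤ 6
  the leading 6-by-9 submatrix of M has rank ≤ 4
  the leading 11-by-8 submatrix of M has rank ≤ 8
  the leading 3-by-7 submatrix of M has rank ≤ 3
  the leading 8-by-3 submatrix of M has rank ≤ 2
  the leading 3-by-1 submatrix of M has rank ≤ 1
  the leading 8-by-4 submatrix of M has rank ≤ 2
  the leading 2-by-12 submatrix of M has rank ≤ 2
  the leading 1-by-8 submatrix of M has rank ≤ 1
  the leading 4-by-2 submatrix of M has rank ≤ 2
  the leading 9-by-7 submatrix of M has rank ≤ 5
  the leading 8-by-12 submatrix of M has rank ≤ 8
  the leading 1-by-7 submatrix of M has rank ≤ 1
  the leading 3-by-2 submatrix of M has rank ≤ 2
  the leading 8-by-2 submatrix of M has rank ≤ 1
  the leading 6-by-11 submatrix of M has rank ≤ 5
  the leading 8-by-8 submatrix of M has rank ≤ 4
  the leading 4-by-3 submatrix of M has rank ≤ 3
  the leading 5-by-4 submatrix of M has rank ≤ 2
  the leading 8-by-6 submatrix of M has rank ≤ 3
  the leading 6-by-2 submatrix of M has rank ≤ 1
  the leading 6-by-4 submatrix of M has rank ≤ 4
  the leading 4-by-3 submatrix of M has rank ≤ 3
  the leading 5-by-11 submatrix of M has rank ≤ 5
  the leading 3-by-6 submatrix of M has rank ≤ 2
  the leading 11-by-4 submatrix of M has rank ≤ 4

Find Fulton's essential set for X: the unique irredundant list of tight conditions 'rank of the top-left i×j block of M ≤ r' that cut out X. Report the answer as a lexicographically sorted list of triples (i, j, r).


Propagating the 30 rank bounds to every northwest block:

  row 1: 1 1 1 1 1 1 1 1 1 1 1 1
  row 2: 1 1 2 2 2 2 2 2 2 2 2 2
  row 3: 1 1 2 2 2 2 3 3 3 3 3 3
  row 4: 1 1 2 2 3 3 4 4 4 4 4 4
  row 5: 1 1 2 2 3 3 4 4 4 5 5 5
  row 6: 1 1 2 2 3 3 4 4 4 5 5 6
  row 7: 1 1 2 2 3 3 4 4 5 6 6 7
  row 8: 1 1 2 2 3 3 4 4 5 6 7 8
  row 9: 1 2 3 3 4 4 5 5 6 7 8 9
  row 10: 1 2 3 4 5 5 6 6 7 8 9 10
  row 11: 1 2 3 4 5 6 7 7 8 9 10 11
  row 12: 1 2 3 4 5 6 7 8 9 10 11 12

so w = (1, 3, 7, 5, 10, 12, 9, 11, 2, 4, 6, 8).

7 SE-corners of the 26-cell Rothe diagram give Ess(w):

[(3, 6, 2), (6, 9, 4), (6, 11, 5), (8, 2, 1), (8, 4, 2), (8, 6, 3), (8, 8, 4)]


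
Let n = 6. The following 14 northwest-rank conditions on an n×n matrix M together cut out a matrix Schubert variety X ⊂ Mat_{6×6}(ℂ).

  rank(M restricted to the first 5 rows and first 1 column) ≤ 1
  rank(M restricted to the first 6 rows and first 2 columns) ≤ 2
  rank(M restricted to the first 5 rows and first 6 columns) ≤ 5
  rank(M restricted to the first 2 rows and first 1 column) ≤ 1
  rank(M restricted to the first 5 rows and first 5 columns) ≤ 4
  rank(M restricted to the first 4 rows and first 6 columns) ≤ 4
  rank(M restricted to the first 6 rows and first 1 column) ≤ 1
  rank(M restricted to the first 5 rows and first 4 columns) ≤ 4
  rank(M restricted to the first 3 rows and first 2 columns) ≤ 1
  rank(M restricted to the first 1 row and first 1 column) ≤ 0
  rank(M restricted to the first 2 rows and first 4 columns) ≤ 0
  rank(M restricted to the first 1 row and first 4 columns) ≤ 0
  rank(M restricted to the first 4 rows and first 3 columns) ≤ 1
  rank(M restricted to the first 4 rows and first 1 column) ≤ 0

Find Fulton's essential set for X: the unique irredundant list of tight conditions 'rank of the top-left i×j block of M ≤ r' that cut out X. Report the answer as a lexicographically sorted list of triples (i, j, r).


Propagating the 14 rank bounds to every northwest block:

  row 1: 0 0 0 0 1 1
  row 2: 0 0 0 0 1 2
  row 3: 0 1 1 1 2 3
  row 4: 0 1 1 2 3 4
  row 5: 1 2 2 3 4 5
  row 6: 1 2 3 4 5 6

reading off 1-entries of Δ²R: w = (5, 6, 2, 4, 1, 3).

D(w) has 11 cells with 3 SE-corners; essential set:

[(2, 4, 0), (4, 1, 0), (4, 3, 1)]


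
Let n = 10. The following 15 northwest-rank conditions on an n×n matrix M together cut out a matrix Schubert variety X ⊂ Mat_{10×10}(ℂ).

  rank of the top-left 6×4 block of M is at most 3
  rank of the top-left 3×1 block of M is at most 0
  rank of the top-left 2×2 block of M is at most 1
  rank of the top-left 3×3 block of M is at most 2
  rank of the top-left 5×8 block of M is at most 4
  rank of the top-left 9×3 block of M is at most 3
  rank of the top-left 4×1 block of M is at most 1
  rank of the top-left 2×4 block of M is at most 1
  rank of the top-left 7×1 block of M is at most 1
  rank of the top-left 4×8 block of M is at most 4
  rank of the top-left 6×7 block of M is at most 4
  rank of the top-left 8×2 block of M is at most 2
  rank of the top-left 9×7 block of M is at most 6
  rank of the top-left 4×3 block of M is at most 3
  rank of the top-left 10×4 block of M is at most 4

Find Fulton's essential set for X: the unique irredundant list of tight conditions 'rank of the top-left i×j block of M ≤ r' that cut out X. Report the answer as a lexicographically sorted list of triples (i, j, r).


Computing R[i][j] = min implied NW-rank bound (n=10, 15 conditions):

  R[1]: 0 1 1 1 1 1 1 1 1 1
  R[2]: 0 1 1 1 2 2 2 2 2 2
  R[3]: 0 1 2 2 3 3 3 3 3 3
  R[4]: 1 2 3 3 4 4 4 4 4 4
  R[5]: 1 2 3 3 4 4 4 4 5 5
  R[6]: 1 2 3 3 4 4 4 5 6 6
  R[7]: 1 2 3 4 5 5 5 6 7 7
  R[8]: 1 2 3 4 5 6 6 7 8 8
  R[9]: 1 2 3 4 5 6 6 7 8 9
  R[10]: 1 2 3 4 5 6 7 8 9 10

giving w = (2, 5, 3, 1, 9, 8, 4, 6, 10, 7) via Δ²R.

6 SE-corners of the 13-cell Rothe diagram give Ess(w):

[(2, 4, 1), (3, 1, 0), (5, 8, 4), (6, 4, 3), (6, 7, 4), (9, 7, 6)]


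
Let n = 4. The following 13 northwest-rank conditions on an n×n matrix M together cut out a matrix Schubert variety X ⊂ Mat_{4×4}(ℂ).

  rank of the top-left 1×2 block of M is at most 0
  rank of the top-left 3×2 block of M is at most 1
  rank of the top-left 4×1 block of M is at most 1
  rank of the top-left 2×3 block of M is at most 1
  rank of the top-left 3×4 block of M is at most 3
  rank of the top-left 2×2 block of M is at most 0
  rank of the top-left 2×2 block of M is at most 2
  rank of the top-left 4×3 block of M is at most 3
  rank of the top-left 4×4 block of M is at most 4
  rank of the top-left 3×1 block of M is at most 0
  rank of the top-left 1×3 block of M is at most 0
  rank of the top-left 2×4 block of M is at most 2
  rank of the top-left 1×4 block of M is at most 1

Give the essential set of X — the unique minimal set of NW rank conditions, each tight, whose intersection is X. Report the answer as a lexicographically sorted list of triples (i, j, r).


Rank table r_w(4×4) implied by the 13 constraints:

  0 0 0 1
  0 0 1 2
  0 1 2 3
  1 2 3 4

giving w = (4, 3, 2, 1) via Δ²R.

ℓ(w)=6; the 3 essential cells (i,j,r):

[(1, 3, 0), (2, 2, 0), (3, 1, 0)]


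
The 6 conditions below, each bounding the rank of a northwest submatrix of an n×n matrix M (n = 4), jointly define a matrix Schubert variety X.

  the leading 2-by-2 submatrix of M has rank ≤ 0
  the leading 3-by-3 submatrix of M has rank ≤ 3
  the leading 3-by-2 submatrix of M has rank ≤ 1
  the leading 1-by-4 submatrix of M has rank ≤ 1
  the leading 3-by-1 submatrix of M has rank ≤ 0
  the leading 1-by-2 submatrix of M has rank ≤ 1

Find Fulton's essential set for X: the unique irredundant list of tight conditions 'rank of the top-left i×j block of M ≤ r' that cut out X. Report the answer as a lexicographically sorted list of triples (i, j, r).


Computing R[i][j] = min implied NW-rank bound (n=4, 6 conditions):

  i=1: 0, 0, 1, 1
  i=2: 0, 0, 1, 2
  i=3: 0, 1, 2, 3
  i=4: 1, 2, 3, 4

so w = (3, 4, 2, 1).

D(w) has 5 cells with 2 SE-corners; essential set:

[(2, 2, 0), (3, 1, 0)]


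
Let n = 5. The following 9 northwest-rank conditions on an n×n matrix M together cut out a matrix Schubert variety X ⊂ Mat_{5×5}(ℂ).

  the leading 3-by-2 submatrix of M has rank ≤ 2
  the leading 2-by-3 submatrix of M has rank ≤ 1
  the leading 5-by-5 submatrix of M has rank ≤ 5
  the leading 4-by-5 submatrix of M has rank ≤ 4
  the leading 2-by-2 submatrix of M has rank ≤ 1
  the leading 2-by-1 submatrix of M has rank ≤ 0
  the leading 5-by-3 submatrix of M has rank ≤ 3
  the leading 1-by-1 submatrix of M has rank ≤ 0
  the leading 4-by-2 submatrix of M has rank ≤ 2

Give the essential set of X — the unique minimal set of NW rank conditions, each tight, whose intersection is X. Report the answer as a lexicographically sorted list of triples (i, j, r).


Computing R[i][j] = min implied NW-rank bound (n=5, 9 conditions):

  0 1 1 1 1
  0 1 1 2 2
  1 2 2 3 3
  1 2 3 4 4
  1 2 3 4 5

hence w(1..5) = (2, 4, 1, 3, 5).

2 SE-corners of the 3-cell Rothe diagram give Ess(w):

[(2, 1, 0), (2, 3, 1)]
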